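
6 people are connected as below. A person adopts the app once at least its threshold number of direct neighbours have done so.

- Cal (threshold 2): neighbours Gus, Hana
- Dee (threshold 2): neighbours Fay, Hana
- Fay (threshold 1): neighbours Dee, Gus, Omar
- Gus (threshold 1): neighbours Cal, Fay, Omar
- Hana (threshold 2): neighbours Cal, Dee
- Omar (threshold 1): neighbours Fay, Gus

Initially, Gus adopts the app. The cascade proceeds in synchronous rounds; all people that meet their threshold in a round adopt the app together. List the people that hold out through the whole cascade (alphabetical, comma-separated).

Cal, Dee, Hana

Round 1 — Gus adopts the app (initial).
Round 2 — checking thresholds:
  Cal: 1 of 2 neighbours < 2, below threshold.
  Fay: 1 of 3 neighbours ≥ 1, adopts the app.
  Omar: 1 of 2 neighbours ≥ 1, adopts the app.
Round 3 — no new adoptions; cascade stops.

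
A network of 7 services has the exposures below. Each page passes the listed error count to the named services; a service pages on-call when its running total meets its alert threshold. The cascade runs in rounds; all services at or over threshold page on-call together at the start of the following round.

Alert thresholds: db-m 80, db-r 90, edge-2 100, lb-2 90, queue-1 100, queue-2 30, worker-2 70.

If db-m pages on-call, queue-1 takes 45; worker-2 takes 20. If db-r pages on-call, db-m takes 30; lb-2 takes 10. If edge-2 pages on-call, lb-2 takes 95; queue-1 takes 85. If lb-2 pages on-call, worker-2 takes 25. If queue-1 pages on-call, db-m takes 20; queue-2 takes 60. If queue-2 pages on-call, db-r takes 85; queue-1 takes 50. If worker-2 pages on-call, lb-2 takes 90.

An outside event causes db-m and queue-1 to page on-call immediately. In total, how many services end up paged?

3

Round 1 — db-m, queue-1 page on-call (initial).
  queue-2: +60 → 60 ≥ 30
  worker-2: +20 → 20 < 70
Round 2 — queue-2 pages on-call.
  db-r: +85 → 85 < 90
No further pages.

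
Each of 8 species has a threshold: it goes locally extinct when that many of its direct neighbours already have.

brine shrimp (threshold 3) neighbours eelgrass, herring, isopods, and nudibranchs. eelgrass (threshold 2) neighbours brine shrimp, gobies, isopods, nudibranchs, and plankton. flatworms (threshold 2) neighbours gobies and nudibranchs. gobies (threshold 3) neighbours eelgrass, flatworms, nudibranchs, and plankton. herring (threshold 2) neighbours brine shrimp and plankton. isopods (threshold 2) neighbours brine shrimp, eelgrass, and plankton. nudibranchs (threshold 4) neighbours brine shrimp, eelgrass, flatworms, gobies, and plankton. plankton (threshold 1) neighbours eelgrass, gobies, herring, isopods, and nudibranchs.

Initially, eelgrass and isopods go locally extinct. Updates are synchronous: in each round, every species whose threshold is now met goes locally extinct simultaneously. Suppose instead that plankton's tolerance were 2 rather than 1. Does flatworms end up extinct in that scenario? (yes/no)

no

With plankton's tolerance at 2:
Round 1 — eelgrass, isopods go locally extinct (initial).
Round 2 — checking thresholds:
  brine shrimp: 2 of 4 neighbours < 3, not yet.
  gobies: 1 of 4 neighbours < 3, not yet.
  nudibranchs: 1 of 5 neighbours < 4, not yet.
  plankton: 2 of 5 neighbours ≥ 2, goes locally extinct.
Round 3 — no new extinctions; cascade stops.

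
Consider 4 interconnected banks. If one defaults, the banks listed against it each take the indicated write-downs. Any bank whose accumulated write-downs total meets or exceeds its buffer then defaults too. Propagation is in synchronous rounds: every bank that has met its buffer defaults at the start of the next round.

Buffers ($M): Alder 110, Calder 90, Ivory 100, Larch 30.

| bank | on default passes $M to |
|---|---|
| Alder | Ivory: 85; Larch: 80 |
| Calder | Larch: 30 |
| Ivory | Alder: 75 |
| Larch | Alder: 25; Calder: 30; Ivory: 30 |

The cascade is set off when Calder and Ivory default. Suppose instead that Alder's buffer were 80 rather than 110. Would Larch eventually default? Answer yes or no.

With Alder's buffer at 80:
Round 1 — Calder, Ivory default (initial).
  Alder: +75 → 75 < 80
  Larch: +30 → 30 ≥ 30
Round 2 — Larch defaults.
  Alder: +25 → 100 ≥ 80
Round 3 — Alder defaults.
No further defaults.

yes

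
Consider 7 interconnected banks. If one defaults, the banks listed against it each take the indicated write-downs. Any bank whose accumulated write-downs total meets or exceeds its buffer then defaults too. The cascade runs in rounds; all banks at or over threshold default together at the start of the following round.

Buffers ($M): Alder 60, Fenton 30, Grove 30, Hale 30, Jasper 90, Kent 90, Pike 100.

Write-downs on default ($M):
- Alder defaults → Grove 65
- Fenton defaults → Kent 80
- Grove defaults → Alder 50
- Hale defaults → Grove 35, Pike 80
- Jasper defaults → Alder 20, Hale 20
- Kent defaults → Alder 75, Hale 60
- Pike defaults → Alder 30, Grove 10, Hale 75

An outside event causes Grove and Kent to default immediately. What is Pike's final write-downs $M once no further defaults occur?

80

Round 1 — Grove, Kent default (initial).
  Alder: +50+75 → 125 ≥ 60
  Hale: +60 → 60 ≥ 30
Round 2 — Alder, Hale default.
  Pike: +80 → 80 < 100
No further defaults.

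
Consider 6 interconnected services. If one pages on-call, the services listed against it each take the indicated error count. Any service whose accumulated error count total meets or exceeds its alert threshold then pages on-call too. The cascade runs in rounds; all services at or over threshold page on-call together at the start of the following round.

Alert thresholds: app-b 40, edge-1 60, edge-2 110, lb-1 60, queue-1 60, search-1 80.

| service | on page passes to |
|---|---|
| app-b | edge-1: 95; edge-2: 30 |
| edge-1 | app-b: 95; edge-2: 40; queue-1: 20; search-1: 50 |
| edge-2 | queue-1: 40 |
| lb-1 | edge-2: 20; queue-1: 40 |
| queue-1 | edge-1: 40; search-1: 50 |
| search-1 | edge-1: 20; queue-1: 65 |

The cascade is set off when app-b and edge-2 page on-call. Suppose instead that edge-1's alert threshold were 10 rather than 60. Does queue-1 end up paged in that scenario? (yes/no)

With edge-1's alert threshold at 10:
Round 1 — app-b, edge-2 page on-call (initial).
  edge-1: +95 → 95 ≥ 10
  queue-1: +40 → 40 < 60
Round 2 — edge-1 pages on-call.
  queue-1: +20 → 60 ≥ 60
  search-1: +50 → 50 < 80
Round 3 — queue-1 pages on-call.
  search-1: +50 → 100 ≥ 80
Round 4 — search-1 pages on-call.
No further pages.

yes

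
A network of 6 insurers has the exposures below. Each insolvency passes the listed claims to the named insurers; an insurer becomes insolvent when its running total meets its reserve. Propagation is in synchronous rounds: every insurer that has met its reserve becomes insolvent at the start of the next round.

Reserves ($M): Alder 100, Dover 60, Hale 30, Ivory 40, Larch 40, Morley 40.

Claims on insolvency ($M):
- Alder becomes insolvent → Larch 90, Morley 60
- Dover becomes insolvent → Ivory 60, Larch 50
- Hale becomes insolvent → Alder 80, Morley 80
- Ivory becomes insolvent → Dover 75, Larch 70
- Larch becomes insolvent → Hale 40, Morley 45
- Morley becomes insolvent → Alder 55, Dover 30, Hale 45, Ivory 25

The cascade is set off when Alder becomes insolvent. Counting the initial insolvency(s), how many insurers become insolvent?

4

Round 1 — Alder becomes insolvent (initial).
  Larch: +90 → 90 ≥ 40
  Morley: +60 → 60 ≥ 40
Round 2 — Larch, Morley become insolvent.
  Dover: +30 → 30 < 60
  Hale: +40+45 → 85 ≥ 30
  Ivory: +25 → 25 < 40
Round 3 — Hale becomes insolvent.
No further insolvencies.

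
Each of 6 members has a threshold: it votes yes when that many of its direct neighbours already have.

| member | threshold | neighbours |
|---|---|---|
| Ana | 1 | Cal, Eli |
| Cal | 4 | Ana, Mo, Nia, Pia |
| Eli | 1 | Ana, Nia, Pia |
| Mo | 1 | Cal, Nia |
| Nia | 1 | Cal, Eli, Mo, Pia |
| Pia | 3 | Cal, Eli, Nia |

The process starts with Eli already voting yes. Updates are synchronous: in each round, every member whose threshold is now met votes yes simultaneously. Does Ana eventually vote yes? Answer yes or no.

yes

Round 1 — Eli votes yes (initial).
Round 2 — checking thresholds:
  Ana: 1 of 2 neighbours ≥ 1, votes yes.
  Nia: 1 of 4 neighbours ≥ 1, votes yes.
  Pia: 1 of 3 neighbours < 3, holds.
Round 3 — checking thresholds:
  Cal: 2 of 4 neighbours < 4, holds.
  Mo: 1 of 2 neighbours ≥ 1, votes yes.
  Pia: 2 of 3 neighbours < 3, holds.
Round 4 — no new yes votes; cascade stops.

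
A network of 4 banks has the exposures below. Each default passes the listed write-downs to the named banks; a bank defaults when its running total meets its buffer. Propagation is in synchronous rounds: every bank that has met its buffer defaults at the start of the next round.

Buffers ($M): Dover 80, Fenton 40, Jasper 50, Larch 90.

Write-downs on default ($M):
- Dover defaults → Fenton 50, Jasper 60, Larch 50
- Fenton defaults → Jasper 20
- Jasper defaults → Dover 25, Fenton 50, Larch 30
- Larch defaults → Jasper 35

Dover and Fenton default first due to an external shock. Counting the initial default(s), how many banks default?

3

Round 1 — Dover, Fenton default (initial).
  Jasper: +60+20 → 80 ≥ 50
  Larch: +50 → 50 < 90
Round 2 — Jasper defaults.
  Larch: +30 → 80 < 90
No further defaults.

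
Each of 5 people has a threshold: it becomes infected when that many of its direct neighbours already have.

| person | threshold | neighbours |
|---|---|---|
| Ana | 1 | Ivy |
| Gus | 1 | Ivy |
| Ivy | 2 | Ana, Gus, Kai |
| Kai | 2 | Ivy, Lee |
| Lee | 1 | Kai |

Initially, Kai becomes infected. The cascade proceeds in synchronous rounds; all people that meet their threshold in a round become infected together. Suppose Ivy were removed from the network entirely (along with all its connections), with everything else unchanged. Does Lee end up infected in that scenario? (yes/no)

yes

With Ivy removed:
Round 1 — Kai becomes infected (initial).
Round 2 — checking thresholds:
  Lee: 1 of 1 neighbours ≥ 1, becomes infected.
Round 3 — no new infections; cascade stops.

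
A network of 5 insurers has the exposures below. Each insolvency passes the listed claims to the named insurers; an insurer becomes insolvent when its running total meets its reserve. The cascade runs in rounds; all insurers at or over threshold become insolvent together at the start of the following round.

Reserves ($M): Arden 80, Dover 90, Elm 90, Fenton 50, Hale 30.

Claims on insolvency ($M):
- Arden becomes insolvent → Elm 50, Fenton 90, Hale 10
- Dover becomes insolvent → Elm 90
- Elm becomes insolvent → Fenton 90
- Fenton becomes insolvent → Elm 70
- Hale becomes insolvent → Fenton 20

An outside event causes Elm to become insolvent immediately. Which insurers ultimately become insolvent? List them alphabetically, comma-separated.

Elm, Fenton

Round 1 — Elm becomes insolvent (initial).
  Fenton: +90 → 90 ≥ 50
Round 2 — Fenton becomes insolvent.
No further insolvencies.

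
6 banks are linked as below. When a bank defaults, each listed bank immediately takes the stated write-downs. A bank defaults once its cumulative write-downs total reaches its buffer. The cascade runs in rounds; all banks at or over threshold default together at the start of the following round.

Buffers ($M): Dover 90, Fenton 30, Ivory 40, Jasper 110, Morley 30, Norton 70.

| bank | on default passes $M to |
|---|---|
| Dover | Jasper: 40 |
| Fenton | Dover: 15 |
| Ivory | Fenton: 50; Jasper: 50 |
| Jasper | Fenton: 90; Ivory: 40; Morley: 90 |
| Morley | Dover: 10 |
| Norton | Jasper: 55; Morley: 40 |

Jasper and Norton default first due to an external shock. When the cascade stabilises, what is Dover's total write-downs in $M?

25

Round 1 — Jasper, Norton default (initial).
  Fenton: +90 → 90 ≥ 30
  Ivory: +40 → 40 ≥ 40
  Morley: +90+40 → 130 ≥ 30
Round 2 — Fenton, Ivory, Morley default.
  Dover: +15+10 → 25 < 90
No further defaults.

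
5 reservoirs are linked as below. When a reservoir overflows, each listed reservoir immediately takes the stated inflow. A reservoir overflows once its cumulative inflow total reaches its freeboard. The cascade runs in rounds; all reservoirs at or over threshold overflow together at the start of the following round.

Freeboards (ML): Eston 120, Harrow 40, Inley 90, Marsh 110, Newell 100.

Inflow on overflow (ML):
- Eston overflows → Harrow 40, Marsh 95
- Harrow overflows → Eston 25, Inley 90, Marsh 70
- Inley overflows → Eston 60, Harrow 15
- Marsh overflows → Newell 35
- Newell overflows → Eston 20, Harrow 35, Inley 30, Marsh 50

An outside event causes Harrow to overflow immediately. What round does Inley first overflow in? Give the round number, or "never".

Round 1 — Harrow overflows (initial).
  Eston: +25 → 25 < 120
  Inley: +90 → 90 ≥ 90
  Marsh: +70 → 70 < 110
Round 2 — Inley overflows.
  Eston: +60 → 85 < 120
No further overflows.

2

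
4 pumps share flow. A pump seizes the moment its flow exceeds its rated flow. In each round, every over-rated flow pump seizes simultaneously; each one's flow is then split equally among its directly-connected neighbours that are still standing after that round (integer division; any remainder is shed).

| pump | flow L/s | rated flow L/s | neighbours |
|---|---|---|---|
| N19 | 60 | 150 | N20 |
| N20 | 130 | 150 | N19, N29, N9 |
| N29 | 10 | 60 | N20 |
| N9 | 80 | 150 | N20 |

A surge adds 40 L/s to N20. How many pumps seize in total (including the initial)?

Round 1 — N20 at 170 > 150. N20 seizes.
  N20 sheds 170 L/s to N19, N29, N9: 56 each (2 lost).
    N19: 60+56 = 116 ≤ 150
    N29: 10+56 = 66 > 60
    N9: 80+56 = 136 ≤ 150
Round 2 — N29 seizes.
  N29 sheds 66 L/s: no online neighbours, lost.
No further seizures.

2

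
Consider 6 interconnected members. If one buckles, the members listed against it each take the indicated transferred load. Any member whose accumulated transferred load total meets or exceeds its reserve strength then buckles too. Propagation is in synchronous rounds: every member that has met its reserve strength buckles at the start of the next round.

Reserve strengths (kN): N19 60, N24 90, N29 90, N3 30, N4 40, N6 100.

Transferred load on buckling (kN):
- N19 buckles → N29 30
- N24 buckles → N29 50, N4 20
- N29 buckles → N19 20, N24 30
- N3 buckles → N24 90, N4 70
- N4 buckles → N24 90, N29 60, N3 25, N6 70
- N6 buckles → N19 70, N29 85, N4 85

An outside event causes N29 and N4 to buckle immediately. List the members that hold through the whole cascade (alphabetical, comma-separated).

N19, N3, N6

Round 1 — N29, N4 buckle (initial).
  N19: +20 → 20 < 60
  N24: +30+90 → 120 ≥ 90
  N3: +25 → 25 < 30
  N6: +70 → 70 < 100
Round 2 — N24 buckles.
No further bucklings.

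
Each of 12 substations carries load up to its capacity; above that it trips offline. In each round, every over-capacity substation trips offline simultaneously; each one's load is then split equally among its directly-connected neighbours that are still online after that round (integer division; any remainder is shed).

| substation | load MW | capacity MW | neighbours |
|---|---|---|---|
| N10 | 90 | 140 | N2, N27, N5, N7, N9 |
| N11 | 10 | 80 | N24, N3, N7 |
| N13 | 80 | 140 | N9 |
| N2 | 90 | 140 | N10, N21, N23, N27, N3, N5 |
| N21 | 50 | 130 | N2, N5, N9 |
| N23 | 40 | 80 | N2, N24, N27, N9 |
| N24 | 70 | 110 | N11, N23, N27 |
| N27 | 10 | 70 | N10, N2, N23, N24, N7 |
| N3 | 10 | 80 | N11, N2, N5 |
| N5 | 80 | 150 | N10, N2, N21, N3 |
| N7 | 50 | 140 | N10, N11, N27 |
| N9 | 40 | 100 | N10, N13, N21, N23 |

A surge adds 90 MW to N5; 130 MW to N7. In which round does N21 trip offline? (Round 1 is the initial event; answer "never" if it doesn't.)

4

Round 1 — N5 at 170 > 150; N7 at 180 > 140. N5, N7 trip offline.
  N5 sheds 170 MW to N10, N2, N21, N3: 42 each (2 lost).
    N10: 90+42 = 132 ≤ 140
    N2: 90+42 = 132 ≤ 140
    N21: 50+42 = 92 ≤ 130
    N3: 10+42 = 52 ≤ 80
  N7 sheds 180 MW to N10, N11, N27: 60 each.
    N10: 132+60 = 192 > 140
    N11: 10+60 = 70 ≤ 80
    N27: 10+60 = 70 ≤ 70
Round 2 — N10 trips offline.
  N10 sheds 192 MW to N2, N27, N9: 64 each.
    N2: 132+64 = 196 > 140
    N27: 70+64 = 134 > 70
    N9: 40+64 = 104 > 100
Round 3 — N2, N27, N9 trip offline.
  N2 sheds 196 MW to N21, N23, N3: 65 each (1 lost).
    N21: 92+65 = 157 > 130
    N23: 40+65 = 105 > 80
    N3: 52+65 = 117 > 80
  N27 sheds 134 MW to N23, N24: 67 each.
    N23: 105+67 = 172 > 80
    N24: 70+67 = 137 > 110
  N9 sheds 104 MW to N13, N21, N23: 34 each (2 lost).
    N13: 80+34 = 114 ≤ 140
    N21: 157+34 = 191 > 130
    N23: 172+34 = 206 > 80
Round 4 — N21, N23, N24, N3 trip offline.
  N21 sheds 191 MW: no online neighbours, lost.
  N23 sheds 206 MW: no online neighbours, lost.
  N24 sheds 137 MW to N11: 137 each.
    N11: 70+137 = 207 > 80
  N3 sheds 117 MW to N11: 117 each.
    N11: 207+117 = 324 > 80
Round 5 — N11 trips offline.
  N11 sheds 324 MW: no online neighbours, lost.
No further trips.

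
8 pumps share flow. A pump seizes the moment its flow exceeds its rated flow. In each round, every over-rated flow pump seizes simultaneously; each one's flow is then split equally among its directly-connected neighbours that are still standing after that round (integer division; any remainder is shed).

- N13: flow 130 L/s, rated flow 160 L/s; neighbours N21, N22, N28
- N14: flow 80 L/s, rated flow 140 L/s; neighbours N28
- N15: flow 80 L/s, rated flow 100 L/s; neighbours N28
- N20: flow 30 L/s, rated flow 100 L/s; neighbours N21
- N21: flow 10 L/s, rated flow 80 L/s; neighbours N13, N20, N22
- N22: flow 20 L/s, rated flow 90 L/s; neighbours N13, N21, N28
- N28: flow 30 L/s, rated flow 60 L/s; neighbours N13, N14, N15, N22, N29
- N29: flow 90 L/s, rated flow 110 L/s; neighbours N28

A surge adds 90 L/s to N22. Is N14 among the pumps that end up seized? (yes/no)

Round 1 — N22 at 110 > 90. N22 seizes.
  N22 sheds 110 L/s to N13, N21, N28: 36 each (2 lost).
    N13: 130+36 = 166 > 160
    N21: 10+36 = 46 ≤ 80
    N28: 30+36 = 66 > 60
Round 2 — N13, N28 seize.
  N13 sheds 166 L/s to N21: 166 each.
    N21: 46+166 = 212 > 80
  N28 sheds 66 L/s to N14, N15, N29: 22 each.
    N14: 80+22 = 102 ≤ 140
    N15: 80+22 = 102 > 100
    N29: 90+22 = 112 > 110
Round 3 — N15, N21, N29 seize.
  N15 sheds 102 L/s: no online neighbours, lost.
  N21 sheds 212 L/s to N20: 212 each.
    N20: 30+212 = 242 > 100
  N29 sheds 112 L/s: no online neighbours, lost.
Round 4 — N20 seizes.
  N20 sheds 242 L/s: no online neighbours, lost.
No further seizures.

no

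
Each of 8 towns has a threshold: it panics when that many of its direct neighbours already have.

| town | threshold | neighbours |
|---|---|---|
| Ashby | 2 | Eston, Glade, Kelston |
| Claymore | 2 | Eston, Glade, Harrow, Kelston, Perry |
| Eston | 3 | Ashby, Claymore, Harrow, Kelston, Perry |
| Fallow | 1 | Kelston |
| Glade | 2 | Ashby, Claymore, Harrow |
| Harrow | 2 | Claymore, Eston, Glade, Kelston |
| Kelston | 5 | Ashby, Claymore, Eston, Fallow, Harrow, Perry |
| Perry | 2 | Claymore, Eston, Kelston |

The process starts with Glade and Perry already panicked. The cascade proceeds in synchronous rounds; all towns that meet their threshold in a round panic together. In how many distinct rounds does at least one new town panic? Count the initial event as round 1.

Round 1 — Glade, Perry panic (initial).
Round 2 — checking thresholds:
  Ashby: 1 of 3 neighbours < 2, holds.
  Claymore: 2 of 5 neighbours ≥ 2, panics.
  Eston: 1 of 5 neighbours < 3, holds.
  Harrow: 1 of 4 neighbours < 2, holds.
  Kelston: 1 of 6 neighbours < 5, holds.
Round 3 — checking thresholds:
  Ashby: 1 of 3 neighbours < 2, holds.
  Eston: 2 of 5 neighbours < 3, holds.
  Harrow: 2 of 4 neighbours ≥ 2, panics.
  Kelston: 2 of 6 neighbours < 5, holds.
Round 4 — checking thresholds:
  Ashby: 1 of 3 neighbours < 2, holds.
  Eston: 3 of 5 neighbours ≥ 3, panics.
  Kelston: 3 of 6 neighbours < 5, holds.
Round 5 — checking thresholds:
  Ashby: 2 of 3 neighbours ≥ 2, panics.
  Kelston: 4 of 6 neighbours < 5, holds.
Round 6 — checking thresholds:
  Kelston: 5 of 6 neighbours ≥ 5, panics.
Round 7 — checking thresholds:
  Fallow: 1 of 1 neighbours ≥ 1, panics.
Round 8 — no new panics; cascade stops.

7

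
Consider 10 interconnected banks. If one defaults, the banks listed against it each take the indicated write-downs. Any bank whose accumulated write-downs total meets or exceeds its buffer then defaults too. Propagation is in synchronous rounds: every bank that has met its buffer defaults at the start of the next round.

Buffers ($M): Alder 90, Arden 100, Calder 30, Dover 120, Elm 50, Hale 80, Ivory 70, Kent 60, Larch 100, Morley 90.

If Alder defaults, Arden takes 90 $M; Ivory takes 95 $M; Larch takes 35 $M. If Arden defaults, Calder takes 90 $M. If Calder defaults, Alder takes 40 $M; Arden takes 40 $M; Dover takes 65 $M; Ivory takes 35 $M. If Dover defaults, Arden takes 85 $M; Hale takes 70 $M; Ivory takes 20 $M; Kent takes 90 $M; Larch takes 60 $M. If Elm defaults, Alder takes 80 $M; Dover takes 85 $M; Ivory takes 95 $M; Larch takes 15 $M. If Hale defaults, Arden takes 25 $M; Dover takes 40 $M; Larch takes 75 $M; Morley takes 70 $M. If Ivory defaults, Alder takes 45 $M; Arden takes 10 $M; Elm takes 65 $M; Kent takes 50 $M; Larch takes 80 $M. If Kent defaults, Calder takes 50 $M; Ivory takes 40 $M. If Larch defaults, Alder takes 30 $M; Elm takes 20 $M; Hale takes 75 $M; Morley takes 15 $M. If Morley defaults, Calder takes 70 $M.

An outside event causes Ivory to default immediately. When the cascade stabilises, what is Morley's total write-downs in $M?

85

Round 1 — Ivory defaults (initial).
  Alder: +45 → 45 < 90
  Arden: +10 → 10 < 100
  Elm: +65 → 65 ≥ 50
  Kent: +50 → 50 < 60
  Larch: +80 → 80 < 100
Round 2 — Elm defaults.
  Alder: +80 → 125 ≥ 90
  Dover: +85 → 85 < 120
  Larch: +15 → 95 < 100
Round 3 — Alder defaults.
  Arden: +90 → 100 ≥ 100
  Larch: +35 → 130 ≥ 100
Round 4 — Arden, Larch default.
  Calder: +90 → 90 ≥ 30
  Hale: +75 → 75 < 80
  Morley: +15 → 15 < 90
Round 5 — Calder defaults.
  Dover: +65 → 150 ≥ 120
Round 6 — Dover defaults.
  Hale: +70 → 145 ≥ 80
  Kent: +90 → 140 ≥ 60
Round 7 — Hale, Kent default.
  Morley: +70 → 85 < 90
No further defaults.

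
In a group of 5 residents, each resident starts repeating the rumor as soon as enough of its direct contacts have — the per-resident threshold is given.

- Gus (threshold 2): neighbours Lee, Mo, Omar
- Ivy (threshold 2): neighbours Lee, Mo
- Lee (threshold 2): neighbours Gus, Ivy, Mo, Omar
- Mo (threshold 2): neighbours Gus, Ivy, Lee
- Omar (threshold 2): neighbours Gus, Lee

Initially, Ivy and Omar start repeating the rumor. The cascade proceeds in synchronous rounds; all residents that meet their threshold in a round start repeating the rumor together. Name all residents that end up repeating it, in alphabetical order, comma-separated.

Gus, Ivy, Lee, Mo, Omar

Round 1 — Ivy, Omar start repeating the rumor (initial).
Round 2 — checking thresholds:
  Gus: 1 of 3 neighbours < 2, below threshold.
  Lee: 2 of 4 neighbours ≥ 2, starts repeating the rumor.
  Mo: 1 of 3 neighbours < 2, below threshold.
Round 3 — checking thresholds:
  Gus: 2 of 3 neighbours ≥ 2, starts repeating the rumor.
  Mo: 2 of 3 neighbours ≥ 2, starts repeating the rumor.
Round 4 — no new spreads; cascade stops.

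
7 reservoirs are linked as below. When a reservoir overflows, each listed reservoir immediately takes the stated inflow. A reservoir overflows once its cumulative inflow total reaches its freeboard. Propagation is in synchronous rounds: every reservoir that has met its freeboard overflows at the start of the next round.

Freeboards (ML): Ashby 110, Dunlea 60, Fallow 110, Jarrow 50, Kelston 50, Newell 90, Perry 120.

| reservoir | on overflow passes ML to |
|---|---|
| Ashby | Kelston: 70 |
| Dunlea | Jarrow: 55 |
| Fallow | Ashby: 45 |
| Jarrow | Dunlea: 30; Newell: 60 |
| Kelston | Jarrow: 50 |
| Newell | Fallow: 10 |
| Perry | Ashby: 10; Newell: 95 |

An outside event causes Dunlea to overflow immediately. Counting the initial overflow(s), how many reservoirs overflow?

Round 1 — Dunlea overflows (initial).
  Jarrow: +55 → 55 ≥ 50
Round 2 — Jarrow overflows.
  Newell: +60 → 60 < 90
No further overflows.

2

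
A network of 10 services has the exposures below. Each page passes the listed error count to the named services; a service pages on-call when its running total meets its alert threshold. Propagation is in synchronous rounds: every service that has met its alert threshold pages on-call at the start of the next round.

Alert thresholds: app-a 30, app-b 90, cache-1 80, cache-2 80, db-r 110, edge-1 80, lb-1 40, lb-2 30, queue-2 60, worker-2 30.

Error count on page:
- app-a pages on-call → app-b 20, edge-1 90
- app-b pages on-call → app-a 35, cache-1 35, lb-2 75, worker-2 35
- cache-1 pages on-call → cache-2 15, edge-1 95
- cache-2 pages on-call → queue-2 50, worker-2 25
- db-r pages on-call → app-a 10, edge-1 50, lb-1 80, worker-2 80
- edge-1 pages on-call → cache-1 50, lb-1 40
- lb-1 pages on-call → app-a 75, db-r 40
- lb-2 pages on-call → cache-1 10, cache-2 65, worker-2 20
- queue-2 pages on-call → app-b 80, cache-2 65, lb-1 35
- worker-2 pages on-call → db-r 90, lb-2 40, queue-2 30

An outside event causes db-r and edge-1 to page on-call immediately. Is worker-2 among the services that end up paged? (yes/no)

Round 1 — db-r, edge-1 page on-call (initial).
  app-a: +10 → 10 < 30
  cache-1: +50 → 50 < 80
  lb-1: +80+40 → 120 ≥ 40
  worker-2: +80 → 80 ≥ 30
Round 2 — lb-1, worker-2 page on-call.
  app-a: +75 → 85 ≥ 30
  lb-2: +40 → 40 ≥ 30
  queue-2: +30 → 30 < 60
Round 3 — app-a, lb-2 page on-call.
  app-b: +20 → 20 < 90
  cache-1: +10 → 60 < 80
  cache-2: +65 → 65 < 80
No further pages.

yes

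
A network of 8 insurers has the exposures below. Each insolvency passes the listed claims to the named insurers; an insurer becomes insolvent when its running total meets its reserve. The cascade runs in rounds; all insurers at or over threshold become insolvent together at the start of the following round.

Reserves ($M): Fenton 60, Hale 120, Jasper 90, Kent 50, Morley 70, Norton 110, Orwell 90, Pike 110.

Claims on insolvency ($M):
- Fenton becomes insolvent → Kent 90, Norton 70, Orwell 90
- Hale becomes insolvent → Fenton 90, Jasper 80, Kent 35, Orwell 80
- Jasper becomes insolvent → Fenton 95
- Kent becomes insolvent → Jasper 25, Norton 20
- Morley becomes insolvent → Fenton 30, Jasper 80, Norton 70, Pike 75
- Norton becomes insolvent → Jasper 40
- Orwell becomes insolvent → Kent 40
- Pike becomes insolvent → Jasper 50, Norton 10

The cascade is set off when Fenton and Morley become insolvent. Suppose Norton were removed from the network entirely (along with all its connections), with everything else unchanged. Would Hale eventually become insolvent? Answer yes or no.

With Norton removed:
Round 1 — Fenton, Morley become insolvent (initial).
  Jasper: +80 → 80 < 90
  Kent: +90 → 90 ≥ 50
  Orwell: +90 → 90 ≥ 90
  Pike: +75 → 75 < 110
Round 2 — Kent, Orwell become insolvent.
  Jasper: +25 → 105 ≥ 90
Round 3 — Jasper becomes insolvent.
No further insolvencies.

no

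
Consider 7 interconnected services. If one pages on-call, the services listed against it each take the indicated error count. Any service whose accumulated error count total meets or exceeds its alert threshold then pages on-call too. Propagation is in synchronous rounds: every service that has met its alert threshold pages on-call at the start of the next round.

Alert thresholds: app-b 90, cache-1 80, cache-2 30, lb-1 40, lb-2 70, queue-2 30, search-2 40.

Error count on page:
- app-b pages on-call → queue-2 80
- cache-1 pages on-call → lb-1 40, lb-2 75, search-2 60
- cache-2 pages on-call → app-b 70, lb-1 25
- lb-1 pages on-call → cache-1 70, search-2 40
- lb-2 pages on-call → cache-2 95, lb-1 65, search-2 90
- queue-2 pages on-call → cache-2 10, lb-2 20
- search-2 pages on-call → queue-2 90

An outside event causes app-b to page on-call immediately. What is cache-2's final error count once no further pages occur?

Round 1 — app-b pages on-call (initial).
  queue-2: +80 → 80 ≥ 30
Round 2 — queue-2 pages on-call.
  cache-2: +10 → 10 < 30
  lb-2: +20 → 20 < 70
No further pages.

10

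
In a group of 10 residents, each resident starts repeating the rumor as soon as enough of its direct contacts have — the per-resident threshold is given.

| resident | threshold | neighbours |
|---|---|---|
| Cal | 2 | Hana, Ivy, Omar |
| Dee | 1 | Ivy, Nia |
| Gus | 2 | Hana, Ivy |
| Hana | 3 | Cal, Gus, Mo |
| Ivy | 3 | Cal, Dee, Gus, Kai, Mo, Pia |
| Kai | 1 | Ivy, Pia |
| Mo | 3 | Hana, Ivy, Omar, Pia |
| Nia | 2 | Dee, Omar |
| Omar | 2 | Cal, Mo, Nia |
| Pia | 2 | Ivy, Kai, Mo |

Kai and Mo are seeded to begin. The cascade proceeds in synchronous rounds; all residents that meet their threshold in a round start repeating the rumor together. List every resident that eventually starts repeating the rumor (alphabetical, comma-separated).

Dee, Ivy, Kai, Mo, Pia

Round 1 — Kai, Mo start repeating the rumor (initial).
Round 2 — checking thresholds:
  Hana: 1 of 3 neighbours < 3, not yet.
  Ivy: 2 of 6 neighbours < 3, not yet.
  Omar: 1 of 3 neighbours < 2, not yet.
  Pia: 2 of 3 neighbours ≥ 2, starts repeating the rumor.
Round 3 — checking thresholds:
  Hana: 1 of 3 neighbours < 3, not yet.
  Ivy: 3 of 6 neighbours ≥ 3, starts repeating the rumor.
  Omar: 1 of 3 neighbours < 2, not yet.
Round 4 — checking thresholds:
  Cal: 1 of 3 neighbours < 2, not yet.
  Dee: 1 of 2 neighbours ≥ 1, starts repeating the rumor.
  Gus: 1 of 2 neighbours < 2, not yet.
  Hana: 1 of 3 neighbours < 3, not yet.
  Omar: 1 of 3 neighbours < 2, not yet.
Round 5 — no new spreads; cascade stops.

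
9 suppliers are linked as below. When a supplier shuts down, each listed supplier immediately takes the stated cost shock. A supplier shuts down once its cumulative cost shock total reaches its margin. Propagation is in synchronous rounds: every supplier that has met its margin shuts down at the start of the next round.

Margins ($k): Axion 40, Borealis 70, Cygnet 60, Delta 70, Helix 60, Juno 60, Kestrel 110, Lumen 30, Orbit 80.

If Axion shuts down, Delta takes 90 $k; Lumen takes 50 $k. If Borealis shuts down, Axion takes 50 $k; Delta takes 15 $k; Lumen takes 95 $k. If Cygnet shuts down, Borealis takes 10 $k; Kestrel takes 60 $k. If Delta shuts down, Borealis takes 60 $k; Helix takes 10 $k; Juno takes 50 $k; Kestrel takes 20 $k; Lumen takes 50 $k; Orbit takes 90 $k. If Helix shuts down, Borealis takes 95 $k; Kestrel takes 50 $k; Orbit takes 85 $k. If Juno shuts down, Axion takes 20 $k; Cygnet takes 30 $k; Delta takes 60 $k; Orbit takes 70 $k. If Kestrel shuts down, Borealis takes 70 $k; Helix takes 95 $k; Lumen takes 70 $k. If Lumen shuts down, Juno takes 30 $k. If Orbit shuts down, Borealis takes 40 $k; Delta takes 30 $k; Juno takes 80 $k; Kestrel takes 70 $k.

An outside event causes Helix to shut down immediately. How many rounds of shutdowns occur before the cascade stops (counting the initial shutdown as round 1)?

Round 1 — Helix shuts down (initial).
  Borealis: +95 → 95 ≥ 70
  Kestrel: +50 → 50 < 110
  Orbit: +85 → 85 ≥ 80
Round 2 — Borealis, Orbit shut down.
  Axion: +50 → 50 ≥ 40
  Delta: +15+30 → 45 < 70
  Juno: +80 → 80 ≥ 60
  Kestrel: +70 → 120 ≥ 110
  Lumen: +95 → 95 ≥ 30
Round 3 — Axion, Juno, Kestrel, Lumen shut down.
  Cygnet: +30 → 30 < 60
  Delta: +90+60 → 195 ≥ 70
Round 4 — Delta shuts down.
No further shutdowns.

4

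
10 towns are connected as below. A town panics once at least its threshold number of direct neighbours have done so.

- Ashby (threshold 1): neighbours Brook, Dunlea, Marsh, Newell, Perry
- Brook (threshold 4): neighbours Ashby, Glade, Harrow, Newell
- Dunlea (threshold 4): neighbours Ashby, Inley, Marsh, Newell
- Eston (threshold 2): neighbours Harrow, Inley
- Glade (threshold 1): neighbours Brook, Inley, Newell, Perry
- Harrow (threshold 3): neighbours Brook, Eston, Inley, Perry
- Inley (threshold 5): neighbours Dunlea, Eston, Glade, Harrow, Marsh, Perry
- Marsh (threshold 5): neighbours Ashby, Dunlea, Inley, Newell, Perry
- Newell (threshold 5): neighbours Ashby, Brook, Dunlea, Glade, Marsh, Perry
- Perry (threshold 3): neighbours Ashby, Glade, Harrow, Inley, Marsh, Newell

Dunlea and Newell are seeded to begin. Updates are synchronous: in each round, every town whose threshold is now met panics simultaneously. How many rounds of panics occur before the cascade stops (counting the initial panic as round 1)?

Round 1 — Dunlea, Newell panic (initial).
Round 2 — checking thresholds:
  Ashby: 2 of 5 neighbours ≥ 1, panics.
  Brook: 1 of 4 neighbours < 4, not yet.
  Glade: 1 of 4 neighbours ≥ 1, panics.
  Inley: 1 of 6 neighbours < 5, not yet.
  Marsh: 2 of 5 neighbours < 5, not yet.
  Perry: 1 of 6 neighbours < 3, not yet.
Round 3 — checking thresholds:
  Brook: 3 of 4 neighbours < 4, not yet.
  Inley: 2 of 6 neighbours < 5, not yet.
  Marsh: 3 of 5 neighbours < 5, not yet.
  Perry: 3 of 6 neighbours ≥ 3, panics.
Round 4 — no new panics; cascade stops.

3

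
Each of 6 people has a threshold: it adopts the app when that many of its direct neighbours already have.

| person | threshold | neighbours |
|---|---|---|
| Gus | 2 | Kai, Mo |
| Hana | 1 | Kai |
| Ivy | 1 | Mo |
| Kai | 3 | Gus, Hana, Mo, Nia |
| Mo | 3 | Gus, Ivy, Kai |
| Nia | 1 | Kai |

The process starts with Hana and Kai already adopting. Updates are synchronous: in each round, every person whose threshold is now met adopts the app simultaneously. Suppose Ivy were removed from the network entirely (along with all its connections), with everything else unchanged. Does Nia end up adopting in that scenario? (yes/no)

yes

With Ivy removed:
Round 1 — Hana, Kai adopt the app (initial).
Round 2 — checking thresholds:
  Gus: 1 of 2 neighbours < 2, not yet.
  Mo: 1 of 2 neighbours < 3, not yet.
  Nia: 1 of 1 neighbours ≥ 1, adopts the app.
Round 3 — no new adoptions; cascade stops.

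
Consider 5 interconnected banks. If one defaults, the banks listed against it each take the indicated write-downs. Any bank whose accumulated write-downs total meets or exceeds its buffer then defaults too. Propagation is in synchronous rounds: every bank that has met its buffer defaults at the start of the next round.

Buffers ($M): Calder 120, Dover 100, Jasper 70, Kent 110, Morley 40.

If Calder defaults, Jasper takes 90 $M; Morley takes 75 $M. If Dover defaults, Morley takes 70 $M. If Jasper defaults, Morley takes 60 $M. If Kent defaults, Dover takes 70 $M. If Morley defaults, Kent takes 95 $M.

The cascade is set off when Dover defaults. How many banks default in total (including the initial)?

Round 1 — Dover defaults (initial).
  Morley: +70 → 70 ≥ 40
Round 2 — Morley defaults.
  Kent: +95 → 95 < 110
No further defaults.

2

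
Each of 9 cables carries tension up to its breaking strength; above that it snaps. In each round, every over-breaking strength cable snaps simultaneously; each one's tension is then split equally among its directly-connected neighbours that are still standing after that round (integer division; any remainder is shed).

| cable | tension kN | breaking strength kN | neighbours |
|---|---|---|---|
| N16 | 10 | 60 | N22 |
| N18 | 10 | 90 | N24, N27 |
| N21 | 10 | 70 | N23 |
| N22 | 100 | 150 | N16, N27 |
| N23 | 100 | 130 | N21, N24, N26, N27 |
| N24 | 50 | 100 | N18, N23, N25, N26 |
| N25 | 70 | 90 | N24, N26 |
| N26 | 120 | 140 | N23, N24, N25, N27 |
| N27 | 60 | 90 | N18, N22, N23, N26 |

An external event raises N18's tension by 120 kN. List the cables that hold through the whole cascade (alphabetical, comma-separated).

Round 1 — N18 at 130 > 90. N18 snaps.
  N18 sheds 130 kN to N24, N27: 65 each.
    N24: 50+65 = 115 > 100
    N27: 60+65 = 125 > 90
Round 2 — N24, N27 snap.
  N24 sheds 115 kN to N23, N25, N26: 38 each (1 lost).
    N23: 100+38 = 138 > 130
    N25: 70+38 = 108 > 90
    N26: 120+38 = 158 > 140
  N27 sheds 125 kN to N22, N23, N26: 41 each (2 lost).
    N22: 100+41 = 141 ≤ 150
    N23: 138+41 = 179 > 130
    N26: 158+41 = 199 > 140
Round 3 — N23, N25, N26 snap.
  N23 sheds 179 kN to N21: 179 each.
    N21: 10+179 = 189 > 70
  N25 sheds 108 kN: no online neighbours, lost.
  N26 sheds 199 kN: no online neighbours, lost.
Round 4 — N21 snaps.
  N21 sheds 189 kN: no online neighbours, lost.
No further breaks.

N16, N22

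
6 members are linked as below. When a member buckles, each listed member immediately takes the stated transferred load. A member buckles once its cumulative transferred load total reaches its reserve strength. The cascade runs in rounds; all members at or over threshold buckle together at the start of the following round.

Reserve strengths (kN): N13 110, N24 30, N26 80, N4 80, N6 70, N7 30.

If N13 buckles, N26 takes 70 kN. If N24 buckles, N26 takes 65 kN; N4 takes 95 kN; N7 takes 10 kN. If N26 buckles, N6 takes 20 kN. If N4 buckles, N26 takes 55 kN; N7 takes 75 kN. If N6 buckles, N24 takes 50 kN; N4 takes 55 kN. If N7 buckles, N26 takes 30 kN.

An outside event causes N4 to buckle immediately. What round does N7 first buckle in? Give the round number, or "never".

Round 1 — N4 buckles (initial).
  N26: +55 → 55 < 80
  N7: +75 → 75 ≥ 30
Round 2 — N7 buckles.
  N26: +30 → 85 ≥ 80
Round 3 — N26 buckles.
  N6: +20 → 20 < 70
No further bucklings.

2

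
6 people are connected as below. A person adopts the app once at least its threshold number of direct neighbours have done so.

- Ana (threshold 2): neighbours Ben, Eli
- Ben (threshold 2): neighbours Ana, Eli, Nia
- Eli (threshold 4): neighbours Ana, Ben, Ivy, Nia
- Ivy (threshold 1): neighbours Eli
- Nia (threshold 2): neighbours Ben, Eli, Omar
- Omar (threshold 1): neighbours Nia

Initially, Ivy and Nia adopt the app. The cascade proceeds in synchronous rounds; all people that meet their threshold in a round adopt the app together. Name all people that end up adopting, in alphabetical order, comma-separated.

Round 1 — Ivy, Nia adopt the app (initial).
Round 2 — checking thresholds:
  Ben: 1 of 3 neighbours < 2, below threshold.
  Eli: 2 of 4 neighbours < 4, below threshold.
  Omar: 1 of 1 neighbours ≥ 1, adopts the app.
Round 3 — no new adoptions; cascade stops.

Ivy, Nia, Omar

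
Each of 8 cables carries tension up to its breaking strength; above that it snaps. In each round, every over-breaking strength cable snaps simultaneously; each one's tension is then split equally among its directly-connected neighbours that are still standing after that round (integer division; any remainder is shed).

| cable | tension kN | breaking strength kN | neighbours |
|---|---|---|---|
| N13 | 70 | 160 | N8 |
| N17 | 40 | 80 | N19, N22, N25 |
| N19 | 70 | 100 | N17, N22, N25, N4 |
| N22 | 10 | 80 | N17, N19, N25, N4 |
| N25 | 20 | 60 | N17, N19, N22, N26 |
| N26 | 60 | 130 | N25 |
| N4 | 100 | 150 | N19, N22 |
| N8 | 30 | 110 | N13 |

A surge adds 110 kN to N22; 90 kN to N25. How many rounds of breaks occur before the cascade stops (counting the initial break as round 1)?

3

Round 1 — N22 at 120 > 80; N25 at 110 > 60. N22, N25 snap.
  N22 sheds 120 kN to N17, N19, N4: 40 each.
    N17: 40+40 = 80 ≤ 80
    N19: 70+40 = 110 > 100
    N4: 100+40 = 140 ≤ 150
  N25 sheds 110 kN to N17, N19, N26: 36 each (2 lost).
    N17: 80+36 = 116 > 80
    N19: 110+36 = 146 > 100
    N26: 60+36 = 96 ≤ 130
Round 2 — N17, N19 snap.
  N17 sheds 116 kN: no online neighbours, lost.
  N19 sheds 146 kN to N4: 146 each.
    N4: 140+146 = 286 > 150
Round 3 — N4 snaps.
  N4 sheds 286 kN: no online neighbours, lost.
No further breaks.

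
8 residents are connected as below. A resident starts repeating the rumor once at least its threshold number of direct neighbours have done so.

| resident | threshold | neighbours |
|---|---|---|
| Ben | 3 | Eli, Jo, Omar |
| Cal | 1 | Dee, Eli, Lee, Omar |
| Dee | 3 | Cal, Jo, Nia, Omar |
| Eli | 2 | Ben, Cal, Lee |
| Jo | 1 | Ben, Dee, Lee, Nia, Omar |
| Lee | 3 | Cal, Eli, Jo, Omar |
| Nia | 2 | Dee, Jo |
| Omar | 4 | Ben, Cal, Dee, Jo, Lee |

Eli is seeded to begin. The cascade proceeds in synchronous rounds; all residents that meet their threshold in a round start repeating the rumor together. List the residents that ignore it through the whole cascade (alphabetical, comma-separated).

Ben, Dee, Jo, Lee, Nia, Omar

Round 1 — Eli starts repeating the rumor (initial).
Round 2 — checking thresholds:
  Ben: 1 of 3 neighbours < 3, below threshold.
  Cal: 1 of 4 neighbours ≥ 1, starts repeating the rumor.
  Lee: 1 of 4 neighbours < 3, below threshold.
Round 3 — no new spreads; cascade stops.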